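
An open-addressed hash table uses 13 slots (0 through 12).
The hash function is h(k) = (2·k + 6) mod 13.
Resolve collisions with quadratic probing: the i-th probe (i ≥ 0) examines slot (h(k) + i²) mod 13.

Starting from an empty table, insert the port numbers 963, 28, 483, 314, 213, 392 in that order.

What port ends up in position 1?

963: h=8 -> slot 8
28: h=10 -> slot 10
483: h=10, probe 10,11 -> slot 11
314: h=10, probe 10,11,1 -> slot 1
213: h=3 -> slot 3
392: h=10, probe 10,11,1,6 -> slot 6
Table: [_, 314, _, 213, _, _, 392, _, 963, _, 28, 483, _]

314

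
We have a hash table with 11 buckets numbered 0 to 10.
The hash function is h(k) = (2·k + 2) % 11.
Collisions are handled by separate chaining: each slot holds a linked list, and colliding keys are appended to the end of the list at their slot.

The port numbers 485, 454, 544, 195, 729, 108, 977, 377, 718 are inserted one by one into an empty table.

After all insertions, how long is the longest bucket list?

4

Insert 485: h=4, bucket 4 empty → new chain.
Insert 454: h=8, bucket 8 empty → new chain.
Insert 544: h=1, bucket 1 empty → new chain.
Insert 195: h=7, bucket 7 empty → new chain.
Insert 729: h=8, bucket 8 nonempty → append to chain.
Insert 108: h=9, bucket 9 empty → new chain.
Insert 977: h=9, bucket 9 nonempty → append to chain.
Insert 377: h=8, bucket 8 nonempty → append to chain.
Insert 718: h=8, bucket 8 nonempty → append to chain.
Final buckets:
0: ∅
1: 544
2: ∅
3: ∅
4: 485
5: ∅
6: ∅
7: 195
8: 454 -> 729 -> 377 -> 718
9: 108 -> 977
10: ∅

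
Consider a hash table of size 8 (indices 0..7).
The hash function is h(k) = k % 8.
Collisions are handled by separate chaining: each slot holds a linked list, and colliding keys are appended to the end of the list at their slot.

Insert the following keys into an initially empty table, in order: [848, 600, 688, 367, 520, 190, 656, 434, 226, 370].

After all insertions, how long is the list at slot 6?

848 -> bucket 0
600 -> bucket 0 (collision)
688 -> bucket 0 (collision)
367 -> bucket 7
520 -> bucket 0 (collision)
190 -> bucket 6
656 -> bucket 0 (collision)
434 -> bucket 2
226 -> bucket 2 (collision)
370 -> bucket 2 (collision)
Final buckets:
0: 848 -> 600 -> 688 -> 520 -> 656
1: —
2: 434 -> 226 -> 370
3: —
4: —
5: —
6: 190
7: 367

1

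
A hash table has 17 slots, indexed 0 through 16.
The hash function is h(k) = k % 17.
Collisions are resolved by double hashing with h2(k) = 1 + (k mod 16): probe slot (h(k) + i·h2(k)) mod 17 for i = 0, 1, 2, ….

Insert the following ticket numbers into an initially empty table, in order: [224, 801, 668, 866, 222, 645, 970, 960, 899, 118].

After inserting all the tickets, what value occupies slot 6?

118

224 hashes to 3; slot 3 is free => place at 3.
801 hashes to 2; slot 2 is free => place at 2.
668 hashes to 5; slot 5 is free => place at 5.
866 hashes to 16; slot 16 is free => place at 16.
222 hashes to 1; slot 1 is free => place at 1.
645 hashes to 16, h2=6; 16,5 taken => place at 11.
970 hashes to 1, h2=11; 1 taken => place at 12.
960 hashes to 8; slot 8 is free => place at 8.
899 hashes to 15; slot 15 is free => place at 15.
118 hashes to 16, h2=7; 16 taken => place at 6.
Table: [∅, 222, 801, 224, ∅, 668, 118, ∅, 960, ∅, ∅, 645, 970, ∅, ∅, 899, 866]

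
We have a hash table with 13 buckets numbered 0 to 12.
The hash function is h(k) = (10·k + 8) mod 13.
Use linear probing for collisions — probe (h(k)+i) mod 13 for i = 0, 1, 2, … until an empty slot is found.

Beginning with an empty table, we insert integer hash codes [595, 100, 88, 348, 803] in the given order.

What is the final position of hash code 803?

595 hashes to 4; slot 4 is free -> place at 4.
100 hashes to 7; slot 7 is free -> place at 7.
88 hashes to 4; 4 taken -> place at 5.
348 hashes to 4; 4,5 taken -> place at 6.
803 hashes to 4; 4,5,6,7 taken -> place at 8.
Table: [-, -, -, -, 595, 88, 348, 100, 803, -, -, -, -]

8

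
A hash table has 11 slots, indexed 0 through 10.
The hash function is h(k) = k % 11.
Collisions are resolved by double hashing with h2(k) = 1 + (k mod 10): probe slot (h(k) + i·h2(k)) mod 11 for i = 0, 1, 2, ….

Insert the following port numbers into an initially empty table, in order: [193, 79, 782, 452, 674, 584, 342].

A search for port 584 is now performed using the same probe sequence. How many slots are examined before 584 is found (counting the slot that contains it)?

Insert 193: h=6, slot 6 empty -> index 6.
Insert 79: h=2, slot 2 empty -> index 2.
Insert 782: h=1, slot 1 empty -> index 1.
Insert 452: h=1, h2=3, slot 1 occupied -> index 4.
Insert 674: h=3, slot 3 empty -> index 3.
Insert 584: h=1, h2=5, slots 1,6 occupied -> index 0.
Insert 342: h=1, h2=3, slots 1,4 occupied -> index 7.
Table: [584, 782, 79, 674, 452, ., 193, 342, ., ., .]
Lookup 584: h=1, h2=5, probe 1,6,0 → found at 0.

3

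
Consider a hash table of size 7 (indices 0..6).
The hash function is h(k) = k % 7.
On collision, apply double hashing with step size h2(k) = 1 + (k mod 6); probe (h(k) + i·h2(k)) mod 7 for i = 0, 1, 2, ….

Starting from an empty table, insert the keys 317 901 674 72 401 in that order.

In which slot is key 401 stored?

317: h=2 -> slot 2
901: h=5 -> slot 5
674: h=2, h2=3, probe 2,5,1 -> slot 1
72: h=2, h2=1, probe 2,3 -> slot 3
401: h=2, h2=6, probe 2,1,0 -> slot 0
Table: [401, 674, 317, 72, ., 901, .]

0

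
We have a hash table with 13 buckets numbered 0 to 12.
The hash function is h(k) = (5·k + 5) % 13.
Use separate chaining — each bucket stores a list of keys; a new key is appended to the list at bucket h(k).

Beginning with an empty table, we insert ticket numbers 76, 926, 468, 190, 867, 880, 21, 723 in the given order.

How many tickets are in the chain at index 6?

Insert 76: h=8, bucket 8 empty → new chain.
Insert 926: h=7, bucket 7 empty → new chain.
Insert 468: h=5, bucket 5 empty → new chain.
Insert 190: h=6, bucket 6 empty → new chain.
Insert 867: h=11, bucket 11 empty → new chain.
Insert 880: h=11, bucket 11 nonempty → append to chain.
Insert 21: h=6, bucket 6 nonempty → append to chain.
Insert 723: h=6, bucket 6 nonempty → append to chain.
Final buckets:
0: .
1: .
2: .
3: .
4: .
5: 468
6: 190 -> 21 -> 723
7: 926
8: 76
9: .
10: .
11: 867 -> 880
12: .

3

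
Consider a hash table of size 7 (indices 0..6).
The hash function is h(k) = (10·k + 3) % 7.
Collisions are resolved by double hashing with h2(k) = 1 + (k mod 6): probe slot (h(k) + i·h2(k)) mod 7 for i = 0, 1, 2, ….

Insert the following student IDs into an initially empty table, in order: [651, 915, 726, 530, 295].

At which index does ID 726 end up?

5

Insert 651: h=3, slot 3 empty → index 3.
Insert 915: h=4, slot 4 empty → index 4.
Insert 726: h=4, h2=1, slot 4 occupied → index 5.
Insert 530: h=4, h2=3, slot 4 occupied → index 0.
Insert 295: h=6, slot 6 empty → index 6.
Table: [530, ., ., 651, 915, 726, 295]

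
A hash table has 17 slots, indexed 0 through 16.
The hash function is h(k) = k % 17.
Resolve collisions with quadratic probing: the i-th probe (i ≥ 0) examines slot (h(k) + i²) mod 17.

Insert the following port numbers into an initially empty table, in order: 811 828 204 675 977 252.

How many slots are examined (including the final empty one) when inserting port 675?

3

811: h=12 → slot 12
828: h=12, probe 12,13 → slot 13
204: h=0 → slot 0
675: h=12, probe 12,13,16 → slot 16
977: h=8 → slot 8
252: h=14 → slot 14
Table: [204, —, —, —, —, —, —, —, 977, —, —, —, 811, 828, 252, —, 675]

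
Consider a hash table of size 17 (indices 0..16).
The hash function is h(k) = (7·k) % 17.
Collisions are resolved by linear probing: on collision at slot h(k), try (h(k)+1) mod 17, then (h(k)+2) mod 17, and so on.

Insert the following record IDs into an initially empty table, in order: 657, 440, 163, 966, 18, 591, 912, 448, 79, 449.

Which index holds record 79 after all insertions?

11

Insert 657: h=9, slot 9 empty → index 9.
Insert 440: h=3, slot 3 empty → index 3.
Insert 163: h=2, slot 2 empty → index 2.
Insert 966: h=13, slot 13 empty → index 13.
Insert 18: h=7, slot 7 empty → index 7.
Insert 591: h=6, slot 6 empty → index 6.
Insert 912: h=9, slot 9 occupied → index 10.
Insert 448: h=8, slot 8 empty → index 8.
Insert 79: h=9, slots 9,10 occupied → index 11.
Insert 449: h=15, slot 15 empty → index 15.
Table: [_, _, 163, 440, _, _, 591, 18, 448, 657, 912, 79, _, 966, _, 449, _]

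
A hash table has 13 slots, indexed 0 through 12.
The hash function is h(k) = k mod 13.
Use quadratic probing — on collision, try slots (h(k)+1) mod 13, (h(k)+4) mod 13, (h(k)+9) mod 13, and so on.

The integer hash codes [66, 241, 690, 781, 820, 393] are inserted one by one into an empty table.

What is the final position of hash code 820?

Insert 66: h=1, slot 1 empty => index 1.
Insert 241: h=7, slot 7 empty => index 7.
Insert 690: h=1, slot 1 occupied => index 2.
Insert 781: h=1, slots 1,2 occupied => index 5.
Insert 820: h=1, slots 1,2,5 occupied => index 10.
Insert 393: h=3, slot 3 empty => index 3.
Table: [., 66, 690, 393, ., 781, ., 241, ., ., 820, ., .]

10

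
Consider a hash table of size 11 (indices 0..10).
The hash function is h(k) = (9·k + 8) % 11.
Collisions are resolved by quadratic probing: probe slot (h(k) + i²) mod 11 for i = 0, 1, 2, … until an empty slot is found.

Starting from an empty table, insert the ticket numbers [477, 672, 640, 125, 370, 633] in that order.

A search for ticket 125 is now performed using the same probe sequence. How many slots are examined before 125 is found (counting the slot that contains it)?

2

477: h=0 => slot 0
672: h=6 => slot 6
640: h=4 => slot 4
125: h=0, probe 0,1 => slot 1
370: h=5 => slot 5
633: h=7 => slot 7
Table: [477, 125, ∅, ∅, 640, 370, 672, 633, ∅, ∅, ∅]
Lookup 125: h=0, probe 0,1 → found at 1.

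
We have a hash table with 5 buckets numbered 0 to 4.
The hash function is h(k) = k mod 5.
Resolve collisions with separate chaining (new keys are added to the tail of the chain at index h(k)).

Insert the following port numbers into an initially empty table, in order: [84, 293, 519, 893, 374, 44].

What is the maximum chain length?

4

84 -> bucket 4
293 -> bucket 3
519 -> bucket 4 (collision)
893 -> bucket 3 (collision)
374 -> bucket 4 (collision)
44 -> bucket 4 (collision)
Final buckets:
0: -
1: -
2: -
3: 293 -> 893
4: 84 -> 519 -> 374 -> 44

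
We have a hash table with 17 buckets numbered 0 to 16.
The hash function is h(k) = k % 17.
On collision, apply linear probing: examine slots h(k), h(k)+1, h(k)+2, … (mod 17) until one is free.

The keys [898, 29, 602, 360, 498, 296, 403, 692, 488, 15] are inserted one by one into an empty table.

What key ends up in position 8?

296

Insert 898: h=14, slot 14 empty -> index 14.
Insert 29: h=12, slot 12 empty -> index 12.
Insert 602: h=7, slot 7 empty -> index 7.
Insert 360: h=3, slot 3 empty -> index 3.
Insert 498: h=5, slot 5 empty -> index 5.
Insert 296: h=7, slot 7 occupied -> index 8.
Insert 403: h=12, slot 12 occupied -> index 13.
Insert 692: h=12, slots 12,13,14 occupied -> index 15.
Insert 488: h=12, slots 12,13,14,15 occupied -> index 16.
Insert 15: h=15, slots 15,16 occupied -> index 0.
Table: [15, —, —, 360, —, 498, —, 602, 296, —, —, —, 29, 403, 898, 692, 488]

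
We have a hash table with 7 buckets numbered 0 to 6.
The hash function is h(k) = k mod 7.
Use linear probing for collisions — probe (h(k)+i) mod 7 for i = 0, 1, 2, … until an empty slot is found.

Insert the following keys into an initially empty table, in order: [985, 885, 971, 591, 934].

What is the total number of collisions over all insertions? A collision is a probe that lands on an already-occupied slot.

6

985: h=5 -> slot 5
885: h=3 -> slot 3
971: h=5, probe 5,6 -> slot 6
591: h=3, probe 3,4 -> slot 4
934: h=3, probe 3,4,5,6,0 -> slot 0
Table: [934, _, _, 885, 591, 985, 971]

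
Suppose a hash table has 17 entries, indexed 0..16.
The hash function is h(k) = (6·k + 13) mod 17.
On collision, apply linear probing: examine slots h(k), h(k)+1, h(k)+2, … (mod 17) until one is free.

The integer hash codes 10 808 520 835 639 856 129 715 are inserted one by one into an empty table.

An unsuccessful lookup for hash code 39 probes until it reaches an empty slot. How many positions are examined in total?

2

10 hashes to 5; slot 5 is free -> place at 5.
808 hashes to 16; slot 16 is free -> place at 16.
520 hashes to 5; 5 taken -> place at 6.
835 hashes to 8; slot 8 is free -> place at 8.
639 hashes to 5; 5,6 taken -> place at 7.
856 hashes to 15; slot 15 is free -> place at 15.
129 hashes to 5; 5,6,7,8 taken -> place at 9.
715 hashes to 2; slot 2 is free -> place at 2.
Table: [-, -, 715, -, -, 10, 520, 639, 835, 129, -, -, -, -, -, 856, 808]
Lookup 39: h=9, probe 9,10 → slot 10 empty, not found.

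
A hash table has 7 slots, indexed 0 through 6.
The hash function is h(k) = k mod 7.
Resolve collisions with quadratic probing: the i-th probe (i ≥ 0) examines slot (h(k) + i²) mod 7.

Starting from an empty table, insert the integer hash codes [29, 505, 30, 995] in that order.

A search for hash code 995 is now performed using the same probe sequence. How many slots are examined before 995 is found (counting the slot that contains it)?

29 hashes to 1; slot 1 is free → place at 1.
505 hashes to 1; 1 taken → place at 2.
30 hashes to 2; 2 taken → place at 3.
995 hashes to 1; 1,2 taken → place at 5.
Table: [_, 29, 505, 30, _, 995, _]
Lookup 995: h=1, probe 1,2,5 → found at 5.

3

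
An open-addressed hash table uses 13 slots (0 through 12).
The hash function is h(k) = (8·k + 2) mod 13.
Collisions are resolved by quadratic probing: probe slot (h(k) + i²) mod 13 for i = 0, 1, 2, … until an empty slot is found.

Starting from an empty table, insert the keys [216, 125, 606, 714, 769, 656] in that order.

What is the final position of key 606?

216: h=1 -> slot 1
125: h=1, probe 1,2 -> slot 2
606: h=1, probe 1,2,5 -> slot 5
714: h=7 -> slot 7
769: h=5, probe 5,6 -> slot 6
656: h=11 -> slot 11
Table: [., 216, 125, ., ., 606, 769, 714, ., ., ., 656, .]

5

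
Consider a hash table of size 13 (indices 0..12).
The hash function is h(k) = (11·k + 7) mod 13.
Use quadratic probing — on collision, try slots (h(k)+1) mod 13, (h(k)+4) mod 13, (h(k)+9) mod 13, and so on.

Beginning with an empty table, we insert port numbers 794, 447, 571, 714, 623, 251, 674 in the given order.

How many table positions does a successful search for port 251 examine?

794 hashes to 5; slot 5 is free → place at 5.
447 hashes to 10; slot 10 is free → place at 10.
571 hashes to 9; slot 9 is free → place at 9.
714 hashes to 9; 9,10 taken → place at 0.
623 hashes to 9; 9,10,0,5 taken → place at 12.
251 hashes to 12; 12,0 taken → place at 3.
674 hashes to 11; slot 11 is free → place at 11.
Table: [714, _, _, 251, _, 794, _, _, _, 571, 447, 674, 623]
Lookup 251: h=12, probe 12,0,3 → found at 3.

3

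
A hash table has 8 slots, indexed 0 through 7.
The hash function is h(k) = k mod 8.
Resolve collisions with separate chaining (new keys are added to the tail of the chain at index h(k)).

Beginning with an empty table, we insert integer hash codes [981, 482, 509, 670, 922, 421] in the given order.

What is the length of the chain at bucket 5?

3

981 → bucket 5
482 → bucket 2
509 → bucket 5 (collision)
670 → bucket 6
922 → bucket 2 (collision)
421 → bucket 5 (collision)
Final buckets:
0: ∅
1: ∅
2: 482 -> 922
3: ∅
4: ∅
5: 981 -> 509 -> 421
6: 670
7: ∅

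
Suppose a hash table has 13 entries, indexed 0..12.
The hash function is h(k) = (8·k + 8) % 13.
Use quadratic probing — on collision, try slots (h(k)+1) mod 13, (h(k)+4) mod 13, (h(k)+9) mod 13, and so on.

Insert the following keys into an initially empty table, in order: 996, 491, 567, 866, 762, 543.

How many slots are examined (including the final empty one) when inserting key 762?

4

Insert 996: h=7, slot 7 empty → index 7.
Insert 491: h=10, slot 10 empty → index 10.
Insert 567: h=7, slot 7 occupied → index 8.
Insert 866: h=7, slots 7,8 occupied → index 11.
Insert 762: h=7, slots 7,8,11 occupied → index 3.
Insert 543: h=10, slots 10,11 occupied → index 1.
Table: [—, 543, —, 762, —, —, —, 996, 567, —, 491, 866, —]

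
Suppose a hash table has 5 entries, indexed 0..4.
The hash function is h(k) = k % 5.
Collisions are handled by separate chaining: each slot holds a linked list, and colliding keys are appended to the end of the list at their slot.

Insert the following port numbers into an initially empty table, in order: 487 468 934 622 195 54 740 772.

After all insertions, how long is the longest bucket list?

3

Insert 487: h=2, bucket 2 empty → new chain.
Insert 468: h=3, bucket 3 empty → new chain.
Insert 934: h=4, bucket 4 empty → new chain.
Insert 622: h=2, bucket 2 nonempty → append to chain.
Insert 195: h=0, bucket 0 empty → new chain.
Insert 54: h=4, bucket 4 nonempty → append to chain.
Insert 740: h=0, bucket 0 nonempty → append to chain.
Insert 772: h=2, bucket 2 nonempty → append to chain.
Final buckets:
0: 195 -> 740
1: .
2: 487 -> 622 -> 772
3: 468
4: 934 -> 54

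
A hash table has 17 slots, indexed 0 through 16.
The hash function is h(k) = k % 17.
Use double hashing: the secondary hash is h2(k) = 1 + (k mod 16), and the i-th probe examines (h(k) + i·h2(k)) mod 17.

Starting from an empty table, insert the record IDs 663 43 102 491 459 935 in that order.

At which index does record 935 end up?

8

Insert 663: h=0, slot 0 empty -> index 0.
Insert 43: h=9, slot 9 empty -> index 9.
Insert 102: h=0, h2=7, slot 0 occupied -> index 7.
Insert 491: h=15, slot 15 empty -> index 15.
Insert 459: h=0, h2=12, slot 0 occupied -> index 12.
Insert 935: h=0, h2=8, slot 0 occupied -> index 8.
Table: [663, _, _, _, _, _, _, 102, 935, 43, _, _, 459, _, _, 491, _]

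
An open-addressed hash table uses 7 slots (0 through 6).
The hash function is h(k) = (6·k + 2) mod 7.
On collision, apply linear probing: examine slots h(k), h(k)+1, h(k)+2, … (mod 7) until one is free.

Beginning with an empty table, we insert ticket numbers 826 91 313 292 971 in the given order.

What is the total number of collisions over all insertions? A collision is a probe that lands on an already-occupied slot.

4

Insert 826: h=2, slot 2 empty => index 2.
Insert 91: h=2, slot 2 occupied => index 3.
Insert 313: h=4, slot 4 empty => index 4.
Insert 292: h=4, slot 4 occupied => index 5.
Insert 971: h=4, slots 4,5 occupied => index 6.
Table: [-, -, 826, 91, 313, 292, 971]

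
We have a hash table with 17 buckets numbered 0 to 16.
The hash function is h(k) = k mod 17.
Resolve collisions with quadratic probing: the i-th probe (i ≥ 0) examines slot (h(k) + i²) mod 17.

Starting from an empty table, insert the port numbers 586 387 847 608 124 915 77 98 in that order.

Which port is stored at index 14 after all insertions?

847

586: h=8 => slot 8
387: h=13 => slot 13
847: h=14 => slot 14
608: h=13, probe 13,14,0 => slot 0
124: h=5 => slot 5
915: h=14, probe 14,15 => slot 15
77: h=9 => slot 9
98: h=13, probe 13,14,0,5,12 => slot 12
Table: [608, ∅, ∅, ∅, ∅, 124, ∅, ∅, 586, 77, ∅, ∅, 98, 387, 847, 915, ∅]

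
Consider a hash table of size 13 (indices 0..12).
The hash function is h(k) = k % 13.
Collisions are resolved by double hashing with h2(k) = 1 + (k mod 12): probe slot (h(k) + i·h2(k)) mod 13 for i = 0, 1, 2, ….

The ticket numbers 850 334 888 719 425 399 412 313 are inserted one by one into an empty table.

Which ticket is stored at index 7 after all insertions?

313

Insert 850: h=5, slot 5 empty → index 5.
Insert 334: h=9, slot 9 empty → index 9.
Insert 888: h=4, slot 4 empty → index 4.
Insert 719: h=4, h2=12, slot 4 occupied → index 3.
Insert 425: h=9, h2=6, slot 9 occupied → index 2.
Insert 399: h=9, h2=4, slot 9 occupied → index 0.
Insert 412: h=9, h2=5, slot 9 occupied → index 1.
Insert 313: h=1, h2=2, slots 1,3,5 occupied → index 7.
Table: [399, 412, 425, 719, 888, 850, ∅, 313, ∅, 334, ∅, ∅, ∅]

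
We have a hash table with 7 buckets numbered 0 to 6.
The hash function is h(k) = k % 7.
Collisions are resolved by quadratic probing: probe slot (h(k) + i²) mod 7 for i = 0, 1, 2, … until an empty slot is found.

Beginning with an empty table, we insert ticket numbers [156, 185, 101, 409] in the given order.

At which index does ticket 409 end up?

Insert 156: h=2, slot 2 empty => index 2.
Insert 185: h=3, slot 3 empty => index 3.
Insert 101: h=3, slot 3 occupied => index 4.
Insert 409: h=3, slots 3,4 occupied => index 0.
Table: [409, -, 156, 185, 101, -, -]

0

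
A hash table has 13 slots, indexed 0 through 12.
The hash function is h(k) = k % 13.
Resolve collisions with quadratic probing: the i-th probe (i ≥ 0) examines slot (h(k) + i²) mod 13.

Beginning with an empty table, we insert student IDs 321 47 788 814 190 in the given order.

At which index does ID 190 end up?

11

321 hashes to 9; slot 9 is free → place at 9.
47 hashes to 8; slot 8 is free → place at 8.
788 hashes to 8; 8,9 taken → place at 12.
814 hashes to 8; 8,9,12 taken → place at 4.
190 hashes to 8; 8,9,12,4 taken → place at 11.
Table: [—, —, —, —, 814, —, —, —, 47, 321, —, 190, 788]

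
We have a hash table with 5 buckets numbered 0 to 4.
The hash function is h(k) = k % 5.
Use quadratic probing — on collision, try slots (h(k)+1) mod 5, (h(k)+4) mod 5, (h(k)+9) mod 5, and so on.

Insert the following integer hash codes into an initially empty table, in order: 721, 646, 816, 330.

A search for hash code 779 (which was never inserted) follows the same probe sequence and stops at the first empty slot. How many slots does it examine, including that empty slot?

3

721: h=1 -> slot 1
646: h=1, probe 1,2 -> slot 2
816: h=1, probe 1,2,0 -> slot 0
330: h=0, probe 0,1,4 -> slot 4
Table: [816, 721, 646, ., 330]
Lookup 779: h=4, probe 4,0,3 → slot 3 empty, not found.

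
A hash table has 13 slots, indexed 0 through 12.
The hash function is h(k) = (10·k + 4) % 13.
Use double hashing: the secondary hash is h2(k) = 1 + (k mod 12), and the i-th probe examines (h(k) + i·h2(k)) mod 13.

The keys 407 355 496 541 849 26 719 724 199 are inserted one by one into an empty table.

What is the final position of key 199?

407 hashes to 5; slot 5 is free => place at 5.
355 hashes to 5, h2=8; 5 taken => place at 0.
496 hashes to 11; slot 11 is free => place at 11.
541 hashes to 6; slot 6 is free => place at 6.
849 hashes to 5, h2=10; 5 taken => place at 2.
26 hashes to 4; slot 4 is free => place at 4.
719 hashes to 5, h2=12; 5,4 taken => place at 3.
724 hashes to 3, h2=5; 3 taken => place at 8.
199 hashes to 5, h2=8; 5,0,8,3,11,6 taken => place at 1.
Table: [355, 199, 849, 719, 26, 407, 541, ., 724, ., ., 496, .]

1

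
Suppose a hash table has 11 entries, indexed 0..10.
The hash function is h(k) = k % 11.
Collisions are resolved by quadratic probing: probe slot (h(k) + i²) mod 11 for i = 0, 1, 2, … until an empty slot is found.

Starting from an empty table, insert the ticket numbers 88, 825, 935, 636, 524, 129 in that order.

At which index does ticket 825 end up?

Insert 88: h=0, slot 0 empty → index 0.
Insert 825: h=0, slot 0 occupied → index 1.
Insert 935: h=0, slots 0,1 occupied → index 4.
Insert 636: h=9, slot 9 empty → index 9.
Insert 524: h=7, slot 7 empty → index 7.
Insert 129: h=8, slot 8 empty → index 8.
Table: [88, 825, _, _, 935, _, _, 524, 129, 636, _]

1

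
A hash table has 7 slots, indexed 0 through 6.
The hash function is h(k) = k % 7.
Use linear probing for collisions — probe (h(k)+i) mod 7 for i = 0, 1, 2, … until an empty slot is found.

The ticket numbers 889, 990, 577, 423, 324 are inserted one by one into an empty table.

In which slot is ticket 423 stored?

5

Insert 889: h=0, slot 0 empty -> index 0.
Insert 990: h=3, slot 3 empty -> index 3.
Insert 577: h=3, slot 3 occupied -> index 4.
Insert 423: h=3, slots 3,4 occupied -> index 5.
Insert 324: h=2, slot 2 empty -> index 2.
Table: [889, ., 324, 990, 577, 423, .]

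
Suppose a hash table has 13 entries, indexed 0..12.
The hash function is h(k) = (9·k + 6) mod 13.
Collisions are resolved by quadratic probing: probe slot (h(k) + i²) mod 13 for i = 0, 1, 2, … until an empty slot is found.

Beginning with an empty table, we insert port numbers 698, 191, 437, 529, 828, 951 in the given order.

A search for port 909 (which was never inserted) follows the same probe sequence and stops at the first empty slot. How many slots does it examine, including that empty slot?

3

Insert 698: h=9, slot 9 empty → index 9.
Insert 191: h=9, slot 9 occupied → index 10.
Insert 437: h=0, slot 0 empty → index 0.
Insert 529: h=9, slots 9,10,0 occupied → index 5.
Insert 828: h=9, slots 9,10,0,5 occupied → index 12.
Insert 951: h=11, slot 11 empty → index 11.
Table: [437, —, —, —, —, 529, —, —, —, 698, 191, 951, 828]
Lookup 909: h=10, probe 10,11,1 → slot 1 empty, not found.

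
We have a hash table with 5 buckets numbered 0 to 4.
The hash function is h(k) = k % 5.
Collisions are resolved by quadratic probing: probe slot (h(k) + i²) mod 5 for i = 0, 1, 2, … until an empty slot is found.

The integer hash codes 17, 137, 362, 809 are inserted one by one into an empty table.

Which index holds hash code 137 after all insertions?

17: h=2 → slot 2
137: h=2, probe 2,3 → slot 3
362: h=2, probe 2,3,1 → slot 1
809: h=4 → slot 4
Table: [_, 362, 17, 137, 809]

3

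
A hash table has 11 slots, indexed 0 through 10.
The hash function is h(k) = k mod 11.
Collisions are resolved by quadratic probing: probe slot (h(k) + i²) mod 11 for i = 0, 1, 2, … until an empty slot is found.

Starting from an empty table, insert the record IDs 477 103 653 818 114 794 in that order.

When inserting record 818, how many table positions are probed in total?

4

477: h=4 => slot 4
103: h=4, probe 4,5 => slot 5
653: h=4, probe 4,5,8 => slot 8
818: h=4, probe 4,5,8,2 => slot 2
114: h=4, probe 4,5,8,2,9 => slot 9
794: h=2, probe 2,3 => slot 3
Table: [-, -, 818, 794, 477, 103, -, -, 653, 114, -]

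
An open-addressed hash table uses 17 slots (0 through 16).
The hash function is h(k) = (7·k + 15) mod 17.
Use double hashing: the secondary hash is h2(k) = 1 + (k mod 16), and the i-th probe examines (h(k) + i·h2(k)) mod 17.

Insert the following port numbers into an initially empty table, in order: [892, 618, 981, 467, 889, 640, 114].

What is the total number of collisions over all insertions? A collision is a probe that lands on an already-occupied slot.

3

Insert 892: h=3, slot 3 empty => index 3.
Insert 618: h=6, slot 6 empty => index 6.
Insert 981: h=14, slot 14 empty => index 14.
Insert 467: h=3, h2=4, slot 3 occupied => index 7.
Insert 889: h=16, slot 16 empty => index 16.
Insert 640: h=7, h2=1, slot 7 occupied => index 8.
Insert 114: h=14, h2=3, slot 14 occupied => index 0.
Table: [114, ∅, ∅, 892, ∅, ∅, 618, 467, 640, ∅, ∅, ∅, ∅, ∅, 981, ∅, 889]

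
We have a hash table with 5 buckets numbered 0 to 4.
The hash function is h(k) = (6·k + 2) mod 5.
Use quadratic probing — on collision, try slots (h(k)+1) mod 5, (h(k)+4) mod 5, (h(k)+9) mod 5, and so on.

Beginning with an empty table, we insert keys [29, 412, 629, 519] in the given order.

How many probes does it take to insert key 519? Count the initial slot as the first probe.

3

29 hashes to 1; slot 1 is free → place at 1.
412 hashes to 4; slot 4 is free → place at 4.
629 hashes to 1; 1 taken → place at 2.
519 hashes to 1; 1,2 taken → place at 0.
Table: [519, 29, 629, -, 412]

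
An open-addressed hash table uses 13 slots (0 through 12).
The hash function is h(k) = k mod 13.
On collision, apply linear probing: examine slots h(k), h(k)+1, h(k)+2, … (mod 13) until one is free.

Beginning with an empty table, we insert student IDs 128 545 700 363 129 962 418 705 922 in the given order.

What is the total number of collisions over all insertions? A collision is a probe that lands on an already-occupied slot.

128: h=11 -> slot 11
545: h=12 -> slot 12
700: h=11, probe 11,12,0 -> slot 0
363: h=12, probe 12,0,1 -> slot 1
129: h=12, probe 12,0,1,2 -> slot 2
962: h=0, probe 0,1,2,3 -> slot 3
418: h=2, probe 2,3,4 -> slot 4
705: h=3, probe 3,4,5 -> slot 5
922: h=12, probe 12,0,1,2,3,4,5,6 -> slot 6
Table: [700, 363, 129, 962, 418, 705, 922, -, -, -, -, 128, 545]

21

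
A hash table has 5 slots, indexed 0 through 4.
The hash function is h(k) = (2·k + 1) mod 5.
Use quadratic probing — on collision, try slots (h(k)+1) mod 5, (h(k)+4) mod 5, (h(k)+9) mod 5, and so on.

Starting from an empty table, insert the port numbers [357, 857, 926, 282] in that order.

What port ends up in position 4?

357 hashes to 0; slot 0 is free => place at 0.
857 hashes to 0; 0 taken => place at 1.
926 hashes to 3; slot 3 is free => place at 3.
282 hashes to 0; 0,1 taken => place at 4.
Table: [357, 857, ∅, 926, 282]

282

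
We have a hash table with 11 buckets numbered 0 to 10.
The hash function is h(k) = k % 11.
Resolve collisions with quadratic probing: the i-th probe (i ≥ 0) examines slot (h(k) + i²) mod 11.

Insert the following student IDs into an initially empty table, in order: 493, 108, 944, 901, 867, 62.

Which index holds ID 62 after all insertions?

8

Insert 493: h=9, slot 9 empty → index 9.
Insert 108: h=9, slot 9 occupied → index 10.
Insert 944: h=9, slots 9,10 occupied → index 2.
Insert 901: h=10, slot 10 occupied → index 0.
Insert 867: h=9, slots 9,10,2 occupied → index 7.
Insert 62: h=7, slot 7 occupied → index 8.
Table: [901, ∅, 944, ∅, ∅, ∅, ∅, 867, 62, 493, 108]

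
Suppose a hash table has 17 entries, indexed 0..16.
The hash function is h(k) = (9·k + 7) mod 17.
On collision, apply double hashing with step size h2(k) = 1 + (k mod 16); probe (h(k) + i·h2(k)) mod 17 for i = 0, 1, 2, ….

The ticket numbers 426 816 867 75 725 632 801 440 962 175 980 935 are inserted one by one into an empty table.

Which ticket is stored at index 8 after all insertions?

Insert 426: h=16, slot 16 empty -> index 16.
Insert 816: h=7, slot 7 empty -> index 7.
Insert 867: h=7, h2=4, slot 7 occupied -> index 11.
Insert 75: h=2, slot 2 empty -> index 2.
Insert 725: h=4, slot 4 empty -> index 4.
Insert 632: h=0, slot 0 empty -> index 0.
Insert 801: h=8, slot 8 empty -> index 8.
Insert 440: h=6, slot 6 empty -> index 6.
Insert 962: h=12, slot 12 empty -> index 12.
Insert 175: h=1, slot 1 empty -> index 1.
Insert 980: h=4, h2=5, slot 4 occupied -> index 9.
Insert 935: h=7, h2=8, slot 7 occupied -> index 15.
Table: [632, 175, 75, _, 725, _, 440, 816, 801, 980, _, 867, 962, _, _, 935, 426]

801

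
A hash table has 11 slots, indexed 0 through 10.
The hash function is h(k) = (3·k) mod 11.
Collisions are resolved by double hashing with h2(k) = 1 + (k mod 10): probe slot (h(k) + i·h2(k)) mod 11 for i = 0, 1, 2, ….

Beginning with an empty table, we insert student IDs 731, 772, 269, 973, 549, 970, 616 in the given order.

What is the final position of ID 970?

731 hashes to 4; slot 4 is free → place at 4.
772 hashes to 6; slot 6 is free → place at 6.
269 hashes to 4, h2=10; 4 taken → place at 3.
973 hashes to 4, h2=4; 4 taken → place at 8.
549 hashes to 8, h2=10; 8 taken → place at 7.
970 hashes to 6, h2=1; 6,7,8 taken → place at 9.
616 hashes to 0; slot 0 is free → place at 0.
Table: [616, -, -, 269, 731, -, 772, 549, 973, 970, -]

9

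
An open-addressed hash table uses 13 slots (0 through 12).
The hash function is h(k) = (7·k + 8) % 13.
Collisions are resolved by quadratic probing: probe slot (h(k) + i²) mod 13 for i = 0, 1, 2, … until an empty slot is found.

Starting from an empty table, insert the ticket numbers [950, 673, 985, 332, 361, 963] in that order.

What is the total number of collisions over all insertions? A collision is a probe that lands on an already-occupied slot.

4

950: h=2 => slot 2
673: h=0 => slot 0
985: h=0, probe 0,1 => slot 1
332: h=5 => slot 5
361: h=0, probe 0,1,4 => slot 4
963: h=2, probe 2,3 => slot 3
Table: [673, 985, 950, 963, 361, 332, -, -, -, -, -, -, -]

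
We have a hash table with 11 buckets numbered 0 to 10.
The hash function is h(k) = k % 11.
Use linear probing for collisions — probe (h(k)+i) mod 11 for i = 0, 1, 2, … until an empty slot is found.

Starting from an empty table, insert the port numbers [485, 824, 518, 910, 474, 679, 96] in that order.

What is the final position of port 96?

0

Insert 485: h=1, slot 1 empty -> index 1.
Insert 824: h=10, slot 10 empty -> index 10.
Insert 518: h=1, slot 1 occupied -> index 2.
Insert 910: h=8, slot 8 empty -> index 8.
Insert 474: h=1, slots 1,2 occupied -> index 3.
Insert 679: h=8, slot 8 occupied -> index 9.
Insert 96: h=8, slots 8,9,10 occupied -> index 0.
Table: [96, 485, 518, 474, -, -, -, -, 910, 679, 824]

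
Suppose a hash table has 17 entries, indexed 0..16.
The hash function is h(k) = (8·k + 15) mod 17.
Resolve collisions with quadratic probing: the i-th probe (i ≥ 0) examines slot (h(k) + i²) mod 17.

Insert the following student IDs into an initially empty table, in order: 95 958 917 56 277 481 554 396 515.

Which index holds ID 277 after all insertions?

5

95 hashes to 10; slot 10 is free => place at 10.
958 hashes to 12; slot 12 is free => place at 12.
917 hashes to 7; slot 7 is free => place at 7.
56 hashes to 4; slot 4 is free => place at 4.
277 hashes to 4; 4 taken => place at 5.
481 hashes to 4; 4,5 taken => place at 8.
554 hashes to 10; 10 taken => place at 11.
396 hashes to 4; 4,5,8 taken => place at 13.
515 hashes to 4; 4,5,8,13 taken => place at 3.
Table: [_, _, _, 515, 56, 277, _, 917, 481, _, 95, 554, 958, 396, _, _, _]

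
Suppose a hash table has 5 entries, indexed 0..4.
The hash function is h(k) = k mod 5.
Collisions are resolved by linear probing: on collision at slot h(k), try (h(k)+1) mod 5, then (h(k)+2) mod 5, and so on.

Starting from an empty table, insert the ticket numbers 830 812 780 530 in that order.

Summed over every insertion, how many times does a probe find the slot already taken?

Insert 830: h=0, slot 0 empty → index 0.
Insert 812: h=2, slot 2 empty → index 2.
Insert 780: h=0, slot 0 occupied → index 1.
Insert 530: h=0, slots 0,1,2 occupied → index 3.
Table: [830, 780, 812, 530, _]

4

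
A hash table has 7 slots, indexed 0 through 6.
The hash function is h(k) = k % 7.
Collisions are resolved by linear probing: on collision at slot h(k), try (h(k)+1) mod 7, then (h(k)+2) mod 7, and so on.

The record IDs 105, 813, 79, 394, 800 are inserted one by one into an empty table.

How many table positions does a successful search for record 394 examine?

2

105: h=0 -> slot 0
813: h=1 -> slot 1
79: h=2 -> slot 2
394: h=2, probe 2,3 -> slot 3
800: h=2, probe 2,3,4 -> slot 4
Table: [105, 813, 79, 394, 800, ., .]
Lookup 394: h=2, probe 2,3 → found at 3.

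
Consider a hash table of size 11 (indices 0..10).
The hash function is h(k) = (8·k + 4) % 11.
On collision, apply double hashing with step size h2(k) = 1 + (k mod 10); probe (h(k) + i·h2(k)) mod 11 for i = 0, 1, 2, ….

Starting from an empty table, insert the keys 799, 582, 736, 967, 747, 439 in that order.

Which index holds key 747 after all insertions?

799 hashes to 5; slot 5 is free → place at 5.
582 hashes to 7; slot 7 is free → place at 7.
736 hashes to 7, h2=7; 7 taken → place at 3.
967 hashes to 7, h2=8; 7 taken → place at 4.
747 hashes to 7, h2=8; 7,4 taken → place at 1.
439 hashes to 7, h2=10; 7 taken → place at 6.
Table: [—, 747, —, 736, 967, 799, 439, 582, —, —, —]

1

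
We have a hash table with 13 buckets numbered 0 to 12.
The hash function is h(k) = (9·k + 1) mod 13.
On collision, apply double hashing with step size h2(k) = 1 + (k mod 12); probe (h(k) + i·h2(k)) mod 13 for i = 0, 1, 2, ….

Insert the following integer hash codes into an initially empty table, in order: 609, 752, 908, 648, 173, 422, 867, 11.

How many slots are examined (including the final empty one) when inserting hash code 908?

Insert 609: h=9, slot 9 empty -> index 9.
Insert 752: h=9, h2=9, slot 9 occupied -> index 5.
Insert 908: h=9, h2=9, slots 9,5 occupied -> index 1.
Insert 648: h=9, h2=1, slot 9 occupied -> index 10.
Insert 173: h=11, slot 11 empty -> index 11.
Insert 422: h=3, slot 3 empty -> index 3.
Insert 867: h=4, slot 4 empty -> index 4.
Insert 11: h=9, h2=12, slot 9 occupied -> index 8.
Table: [—, 908, —, 422, 867, 752, —, —, 11, 609, 648, 173, —]

3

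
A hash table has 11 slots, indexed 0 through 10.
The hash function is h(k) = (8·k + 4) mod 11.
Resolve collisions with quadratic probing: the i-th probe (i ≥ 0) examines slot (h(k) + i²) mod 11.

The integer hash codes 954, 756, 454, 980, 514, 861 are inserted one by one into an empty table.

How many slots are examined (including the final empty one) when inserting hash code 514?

4

954 hashes to 2; slot 2 is free -> place at 2.
756 hashes to 2; 2 taken -> place at 3.
454 hashes to 6; slot 6 is free -> place at 6.
980 hashes to 1; slot 1 is free -> place at 1.
514 hashes to 2; 2,3,6 taken -> place at 0.
861 hashes to 6; 6 taken -> place at 7.
Table: [514, 980, 954, 756, —, —, 454, 861, —, —, —]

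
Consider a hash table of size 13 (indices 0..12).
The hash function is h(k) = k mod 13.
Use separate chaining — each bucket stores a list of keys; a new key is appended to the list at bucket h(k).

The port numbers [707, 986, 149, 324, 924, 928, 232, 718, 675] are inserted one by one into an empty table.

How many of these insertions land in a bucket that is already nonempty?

3

Insert 707: h=5, bucket 5 empty → new chain.
Insert 986: h=11, bucket 11 empty → new chain.
Insert 149: h=6, bucket 6 empty → new chain.
Insert 324: h=12, bucket 12 empty → new chain.
Insert 924: h=1, bucket 1 empty → new chain.
Insert 928: h=5, bucket 5 nonempty → append to chain.
Insert 232: h=11, bucket 11 nonempty → append to chain.
Insert 718: h=3, bucket 3 empty → new chain.
Insert 675: h=12, bucket 12 nonempty → append to chain.
Final buckets:
0: ∅
1: 924
2: ∅
3: 718
4: ∅
5: 707 -> 928
6: 149
7: ∅
8: ∅
9: ∅
10: ∅
11: 986 -> 232
12: 324 -> 675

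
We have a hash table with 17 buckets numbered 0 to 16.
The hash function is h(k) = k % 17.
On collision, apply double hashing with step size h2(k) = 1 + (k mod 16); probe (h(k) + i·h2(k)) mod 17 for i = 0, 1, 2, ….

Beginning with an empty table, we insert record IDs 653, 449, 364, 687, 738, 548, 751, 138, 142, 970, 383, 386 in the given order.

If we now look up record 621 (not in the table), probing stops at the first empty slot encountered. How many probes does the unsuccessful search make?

5

653: h=7 → slot 7
449: h=7, h2=2, probe 7,9 → slot 9
364: h=7, h2=13, probe 7,3 → slot 3
687: h=7, h2=16, probe 7,6 → slot 6
738: h=7, h2=3, probe 7,10 → slot 10
548: h=4 → slot 4
751: h=3, h2=16, probe 3,2 → slot 2
138: h=2, h2=11, probe 2,13 → slot 13
142: h=6, h2=15, probe 6,4,2,0 → slot 0
970: h=1 → slot 1
383: h=9, h2=16, probe 9,8 → slot 8
386: h=12 → slot 12
Table: [142, 970, 751, 364, 548, _, 687, 653, 383, 449, 738, _, 386, 138, _, _, _]
Lookup 621: h=9, h2=14, probe 9,6,3,0,14 → slot 14 empty, not found.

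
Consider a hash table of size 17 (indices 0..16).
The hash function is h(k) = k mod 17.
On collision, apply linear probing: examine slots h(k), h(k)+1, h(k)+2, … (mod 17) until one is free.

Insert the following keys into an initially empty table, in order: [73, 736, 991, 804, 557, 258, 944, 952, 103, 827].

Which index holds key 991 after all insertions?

73 hashes to 5; slot 5 is free → place at 5.
736 hashes to 5; 5 taken → place at 6.
991 hashes to 5; 5,6 taken → place at 7.
804 hashes to 5; 5,6,7 taken → place at 8.
557 hashes to 13; slot 13 is free → place at 13.
258 hashes to 3; slot 3 is free → place at 3.
944 hashes to 9; slot 9 is free → place at 9.
952 hashes to 0; slot 0 is free → place at 0.
103 hashes to 1; slot 1 is free → place at 1.
827 hashes to 11; slot 11 is free → place at 11.
Table: [952, 103, ., 258, ., 73, 736, 991, 804, 944, ., 827, ., 557, ., ., .]

7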